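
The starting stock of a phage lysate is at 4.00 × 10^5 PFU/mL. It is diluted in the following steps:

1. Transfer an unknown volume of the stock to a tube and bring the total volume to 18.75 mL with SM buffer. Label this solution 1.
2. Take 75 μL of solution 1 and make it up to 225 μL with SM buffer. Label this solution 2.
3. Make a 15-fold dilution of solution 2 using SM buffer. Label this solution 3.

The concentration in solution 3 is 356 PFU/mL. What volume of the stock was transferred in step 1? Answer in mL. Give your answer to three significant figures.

0.751 mL

Step 1: v brought to 18.75 mL → factor = 18.75 mL/v
Step 2: 75 μL brought to 225 μL → factor 225/75 = 3
Step 3: 15-fold → factor 15
Product of known-step factors = 45
Overall factor = 4.00 × 10^5 PFU/mL / (356 PFU/mL) = 1123.6
Step-1 factor = 1123.6 / 45 = 24.969
v = 18.75 mL / 24.969 = 0.751 mL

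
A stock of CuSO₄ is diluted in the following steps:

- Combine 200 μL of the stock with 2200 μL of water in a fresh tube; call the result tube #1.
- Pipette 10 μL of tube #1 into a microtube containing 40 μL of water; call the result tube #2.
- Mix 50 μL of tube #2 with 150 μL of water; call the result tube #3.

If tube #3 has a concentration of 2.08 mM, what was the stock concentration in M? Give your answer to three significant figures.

Step 1: 200 μL + 2200 μL = 2400 μL total → factor 2400/200 = 12
Step 2: 10 μL + 40 μL = 50 μL total → factor 50/10 = 5
Step 3: 50 μL + 150 μL = 200 μL total → factor 200/50 = 4
Overall dilution factor = 12 × 5 × 4 = 240
Stock = 2.08 mM × 240 = 499.2 mM = 0.499 M

0.499 M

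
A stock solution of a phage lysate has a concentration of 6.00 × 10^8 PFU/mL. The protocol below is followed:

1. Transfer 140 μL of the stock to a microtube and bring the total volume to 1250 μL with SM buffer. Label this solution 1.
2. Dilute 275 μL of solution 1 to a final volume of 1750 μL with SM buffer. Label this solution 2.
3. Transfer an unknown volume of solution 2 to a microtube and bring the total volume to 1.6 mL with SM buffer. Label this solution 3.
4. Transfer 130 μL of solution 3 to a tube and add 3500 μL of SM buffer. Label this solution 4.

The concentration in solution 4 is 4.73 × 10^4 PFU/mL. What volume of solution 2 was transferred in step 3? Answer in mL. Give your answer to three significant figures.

Step 1: 140 μL brought to 1250 μL → factor 1250/140 = 8.9286
Step 2: 275 μL brought to 1750 μL → factor 1750/275 = 6.3636
Step 3: v brought to 1.6 mL → factor = 1.6 mL/v
Step 4: 130 μL + 3500 μL = 3630 μL total → factor 3630/130 = 27.923
Product of known-step factors = 1586.5
Overall factor = 6.00 × 10^8 PFU/mL / (4.73 × 10^4 PFU/mL) = 12685
Step-3 factor = 12685 / 1586.5 = 7.9954
v = 1.6 mL / 7.9954 = 0.200 mL

0.200 mL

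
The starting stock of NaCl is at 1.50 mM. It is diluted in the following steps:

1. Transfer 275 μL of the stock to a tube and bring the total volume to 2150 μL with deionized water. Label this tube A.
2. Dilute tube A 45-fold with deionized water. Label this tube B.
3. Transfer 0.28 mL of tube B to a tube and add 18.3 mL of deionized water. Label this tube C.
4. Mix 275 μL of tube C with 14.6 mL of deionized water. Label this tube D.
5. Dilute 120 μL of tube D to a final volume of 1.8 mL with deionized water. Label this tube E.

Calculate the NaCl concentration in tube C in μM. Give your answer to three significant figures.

0.0643 μM

Step 1: 275 μL brought to 2150 μL → factor 2150/275 = 7.8182
Step 2: 45-fold → factor 45
Step 3: 0.28 mL + 18.3 mL = 18.58 mL total → factor 18.58/0.28 = 66.357
Dilution factor through tube C = 7.8182 × 45 × 66.357 = 23346
[tube C] = 1.50 mM / 23346 = 6.425 × 10^-5 mM = 0.0643 μM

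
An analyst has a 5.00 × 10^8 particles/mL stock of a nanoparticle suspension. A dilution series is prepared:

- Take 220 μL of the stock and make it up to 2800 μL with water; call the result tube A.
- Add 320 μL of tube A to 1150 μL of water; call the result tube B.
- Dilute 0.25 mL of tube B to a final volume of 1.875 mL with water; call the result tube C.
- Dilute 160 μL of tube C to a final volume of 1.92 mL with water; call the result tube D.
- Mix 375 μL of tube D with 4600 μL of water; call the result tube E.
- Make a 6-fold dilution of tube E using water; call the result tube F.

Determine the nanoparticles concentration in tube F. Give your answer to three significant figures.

Step 1: 220 μL brought to 2800 μL → factor 2800/220 = 12.727
Step 2: 320 μL + 1150 μL = 1470 μL total → factor 1470/320 = 4.5938
Step 3: 0.25 mL brought to 1.875 mL → factor 1.875/0.25 = 7.5
Step 4: 160 μL brought to 1.92 mL → factor 1920/160 = 12
Step 5: 375 μL + 4600 μL = 4975 μL total → factor 4975/375 = 13.267
Step 6: 6-fold → factor 6
Overall dilution factor = 12.727 × 4.5938 × 7.5 × 12 × 13.267 × 6 = 4.1885 × 10^5
Final = 5.00 × 10^8 particles/mL / 4.1885 × 10^5 = 1.19 × 10^3 particles/mL

1.19 × 10^3 particles/mL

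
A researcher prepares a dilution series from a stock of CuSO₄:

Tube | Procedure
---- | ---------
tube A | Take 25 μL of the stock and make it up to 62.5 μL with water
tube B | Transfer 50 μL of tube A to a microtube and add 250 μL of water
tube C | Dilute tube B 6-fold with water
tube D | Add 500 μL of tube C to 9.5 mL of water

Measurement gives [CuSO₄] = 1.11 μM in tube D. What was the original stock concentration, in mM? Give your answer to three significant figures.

Step 1: 25 μL brought to 62.5 μL → factor 62.5/25 = 2.5
Step 2: 50 μL + 250 μL = 300 μL total → factor 300/50 = 6
Step 3: 6-fold → factor 6
Step 4: 500 μL + 9.5 mL = 10000 μL total → factor 10000/500 = 20
Overall dilution factor = 2.5 × 6 × 6 × 20 = 1800
Stock = 1.11 μM × 1800 = 1998 μM = 2.00 mM

2.00 mM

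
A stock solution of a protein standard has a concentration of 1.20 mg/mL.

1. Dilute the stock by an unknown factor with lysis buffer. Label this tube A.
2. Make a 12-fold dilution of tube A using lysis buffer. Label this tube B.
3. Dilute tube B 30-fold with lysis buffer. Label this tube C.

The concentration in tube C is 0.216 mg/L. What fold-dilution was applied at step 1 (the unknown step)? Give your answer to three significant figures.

15.4-fold

Step 1: unknown factor x
Step 2: 12-fold → factor 12
Step 3: 30-fold → factor 30
Product of known-step factors = 360
Overall factor = 1.20 mg/mL / (0.216 mg/L) = 5555.6
x = 5555.6 / 360 = 15.4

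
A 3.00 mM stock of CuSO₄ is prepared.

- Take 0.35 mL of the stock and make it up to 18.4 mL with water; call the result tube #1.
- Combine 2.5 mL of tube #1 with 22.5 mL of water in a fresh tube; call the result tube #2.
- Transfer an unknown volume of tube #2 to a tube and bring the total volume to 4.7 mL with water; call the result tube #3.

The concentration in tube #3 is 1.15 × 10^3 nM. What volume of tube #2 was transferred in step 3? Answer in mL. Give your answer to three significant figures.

Step 1: 0.35 mL brought to 18.4 mL → factor 18.4/0.35 = 52.571
Step 2: 2.5 mL + 22.5 mL = 25 mL total → factor 25/2.5 = 10
Step 3: v brought to 4.7 mL → factor = 4.7 mL/v
Product of known-step factors = 525.71
Overall factor = 3.00 mM / (1.15 × 10^3 nM) = 2608.7
Step-3 factor = 2608.7 / 525.71 = 4.9622
v = 4.7 mL / 4.9622 = 0.947 mL

0.947 mL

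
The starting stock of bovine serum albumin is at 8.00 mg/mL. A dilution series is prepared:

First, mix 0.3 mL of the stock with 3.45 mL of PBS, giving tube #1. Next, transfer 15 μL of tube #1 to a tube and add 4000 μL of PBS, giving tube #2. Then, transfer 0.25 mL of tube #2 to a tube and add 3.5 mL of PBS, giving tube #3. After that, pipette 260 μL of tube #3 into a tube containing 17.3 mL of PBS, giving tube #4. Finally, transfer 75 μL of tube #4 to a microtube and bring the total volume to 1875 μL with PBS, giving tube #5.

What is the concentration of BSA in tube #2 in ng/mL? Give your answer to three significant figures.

2.39 × 10^3 ng/mL

Step 1: 0.3 mL + 3.45 mL = 3.75 mL total → factor 3.75/0.3 = 12.5
Step 2: 15 μL + 4000 μL = 4015 μL total → factor 4015/15 = 267.67
Dilution factor through tube #2 = 12.5 × 267.67 = 3345.8
[tube #2] = 8.00 mg/mL / 3345.8 = 0.002391 mg/mL = 2.39 × 10^3 ng/mL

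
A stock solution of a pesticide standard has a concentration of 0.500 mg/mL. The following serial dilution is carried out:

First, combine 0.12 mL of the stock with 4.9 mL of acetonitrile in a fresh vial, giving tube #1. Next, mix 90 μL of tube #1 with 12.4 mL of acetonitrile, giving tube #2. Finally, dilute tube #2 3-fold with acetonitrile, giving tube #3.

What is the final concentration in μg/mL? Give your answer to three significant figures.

0.0287 μg/mL

Step 1: 0.12 mL + 4.9 mL = 5.02 mL total → factor 5.02/0.12 = 41.833
Step 2: 90 μL + 12.4 mL = 12490 μL total → factor 12490/90 = 138.78
Step 3: 3-fold → factor 3
Overall dilution factor = 41.833 × 138.78 × 3 = 17417
Final = 0.500 mg/mL / 17417 = 2.871 × 10^-5 mg/mL = 0.0287 μg/mL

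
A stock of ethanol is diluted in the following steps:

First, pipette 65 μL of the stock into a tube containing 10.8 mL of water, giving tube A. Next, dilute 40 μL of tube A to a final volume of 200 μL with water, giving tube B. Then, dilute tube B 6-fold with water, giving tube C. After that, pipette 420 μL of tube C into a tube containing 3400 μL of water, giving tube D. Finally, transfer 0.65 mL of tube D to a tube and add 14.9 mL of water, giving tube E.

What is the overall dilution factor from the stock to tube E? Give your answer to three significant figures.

Step 1: 65 μL + 10.8 mL = 10865 μL total → factor 10865/65 = 167.15
Step 2: 40 μL brought to 200 μL → factor 200/40 = 5
Step 3: 6-fold → factor 6
Step 4: 420 μL + 3400 μL = 3820 μL total → factor 3820/420 = 9.0952
Step 5: 0.65 mL + 14.9 mL = 15.55 mL total → factor 15.55/0.65 = 23.923
Overall dilution factor = 167.15 × 5 × 6 × 9.0952 × 23.923 = 1.0911 × 10^6

1.09 × 10^6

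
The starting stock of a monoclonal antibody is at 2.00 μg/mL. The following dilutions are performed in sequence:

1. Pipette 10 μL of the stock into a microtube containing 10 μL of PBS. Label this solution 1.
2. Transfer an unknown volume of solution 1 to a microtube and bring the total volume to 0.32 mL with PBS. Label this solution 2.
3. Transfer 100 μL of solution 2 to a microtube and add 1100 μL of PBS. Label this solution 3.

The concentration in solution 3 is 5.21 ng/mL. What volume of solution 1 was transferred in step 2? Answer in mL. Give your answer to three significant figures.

0.0200 mL

Step 1: 10 μL + 10 μL = 20 μL total → factor 20/10 = 2
Step 2: v brought to 0.32 mL → factor = 0.32 mL/v
Step 3: 100 μL + 1100 μL = 1200 μL total → factor 1200/100 = 12
Product of known-step factors = 24
Overall factor = 2.00 μg/mL / (5.21 ng/mL) = 383.88
Step-2 factor = 383.88 / 24 = 15.995
v = 0.32 mL / 15.995 = 0.0200 mL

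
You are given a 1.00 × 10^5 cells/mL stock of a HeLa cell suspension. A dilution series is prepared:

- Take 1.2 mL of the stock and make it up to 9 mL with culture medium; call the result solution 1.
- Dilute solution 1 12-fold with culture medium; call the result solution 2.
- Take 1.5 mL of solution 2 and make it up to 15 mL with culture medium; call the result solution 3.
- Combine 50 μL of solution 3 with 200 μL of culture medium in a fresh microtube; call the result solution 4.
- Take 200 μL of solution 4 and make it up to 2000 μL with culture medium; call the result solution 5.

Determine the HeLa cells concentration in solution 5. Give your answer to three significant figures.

2.22 cells/mL

Step 1: 1.2 mL brought to 9 mL → factor 9/1.2 = 7.5
Step 2: 12-fold → factor 12
Step 3: 1.5 mL brought to 15 mL → factor 15/1.5 = 10
Step 4: 50 μL + 200 μL = 250 μL total → factor 250/50 = 5
Step 5: 200 μL brought to 2000 μL → factor 2000/200 = 10
Overall dilution factor = 7.5 × 12 × 10 × 5 × 10 = 45000
Final = 1.00 × 10^5 cells/mL / 45000 = 2.22 cells/mL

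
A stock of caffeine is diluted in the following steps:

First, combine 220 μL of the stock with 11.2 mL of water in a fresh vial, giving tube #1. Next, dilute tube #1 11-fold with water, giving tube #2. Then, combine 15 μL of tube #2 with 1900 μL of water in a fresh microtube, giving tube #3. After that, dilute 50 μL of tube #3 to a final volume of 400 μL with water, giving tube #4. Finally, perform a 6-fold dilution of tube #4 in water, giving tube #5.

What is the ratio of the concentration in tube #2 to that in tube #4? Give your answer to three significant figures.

Step 1: 220 μL + 11.2 mL = 11420 μL total → factor 11420/220 = 51.909
Step 2: 11-fold → factor 11
Step 3: 15 μL + 1900 μL = 1915 μL total → factor 1915/15 = 127.67
Step 4: 50 μL brought to 400 μL → factor 400/50 = 8
Dilution factor to tube #2 = 571; to tube #4 = 5.8318 × 10^5
[tube #2]/[tube #4] = (factor to tube #4)/(factor to tube #2) = 5.8318 × 10^5/571 = 1.02 × 10^3

1.02 × 10^3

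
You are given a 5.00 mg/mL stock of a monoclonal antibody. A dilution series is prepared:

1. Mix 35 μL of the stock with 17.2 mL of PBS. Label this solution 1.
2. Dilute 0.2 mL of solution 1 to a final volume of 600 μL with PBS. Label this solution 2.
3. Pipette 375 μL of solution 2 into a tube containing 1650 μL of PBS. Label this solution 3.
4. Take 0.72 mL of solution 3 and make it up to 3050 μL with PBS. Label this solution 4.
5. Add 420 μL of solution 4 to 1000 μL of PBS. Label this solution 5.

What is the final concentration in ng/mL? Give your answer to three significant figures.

43.8 ng/mL

Step 1: 35 μL + 17.2 mL = 17235 μL total → factor 17235/35 = 492.43
Step 2: 0.2 mL brought to 600 μL → factor 0.6/0.2 = 3
Step 3: 375 μL + 1650 μL = 2025 μL total → factor 2025/375 = 5.4
Step 4: 0.72 mL brought to 3050 μL → factor 3.05/0.72 = 4.2361
Step 5: 420 μL + 1000 μL = 1420 μL total → factor 1420/420 = 3.381
Overall dilution factor = 492.43 × 3 × 5.4 × 4.2361 × 3.381 = 1.1425 × 10^5
Final = 5.00 mg/mL / 1.1425 × 10^5 = 4.376 × 10^-5 mg/mL = 43.8 ng/mL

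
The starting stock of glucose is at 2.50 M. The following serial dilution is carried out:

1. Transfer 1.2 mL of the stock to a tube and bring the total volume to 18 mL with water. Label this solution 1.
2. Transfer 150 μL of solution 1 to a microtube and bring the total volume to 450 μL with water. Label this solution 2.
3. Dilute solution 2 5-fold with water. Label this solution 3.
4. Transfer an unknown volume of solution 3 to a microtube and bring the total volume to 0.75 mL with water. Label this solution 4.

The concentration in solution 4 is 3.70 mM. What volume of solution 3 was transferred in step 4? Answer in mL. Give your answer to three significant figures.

0.250 mL

Step 1: 1.2 mL brought to 18 mL → factor 18/1.2 = 15
Step 2: 150 μL brought to 450 μL → factor 450/150 = 3
Step 3: 5-fold → factor 5
Step 4: v brought to 0.75 mL → factor = 0.75 mL/v
Product of known-step factors = 225
Overall factor = 2.50 M / (3.70 mM) = 675.68
Step-4 factor = 675.68 / 225 = 3.003
v = 0.75 mL / 3.003 = 0.250 mL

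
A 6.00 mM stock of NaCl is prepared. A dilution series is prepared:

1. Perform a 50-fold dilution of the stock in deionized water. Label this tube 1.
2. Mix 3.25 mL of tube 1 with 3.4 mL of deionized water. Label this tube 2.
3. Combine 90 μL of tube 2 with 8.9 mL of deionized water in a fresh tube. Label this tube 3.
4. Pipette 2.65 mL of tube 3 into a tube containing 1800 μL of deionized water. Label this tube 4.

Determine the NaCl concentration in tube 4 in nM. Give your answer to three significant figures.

Step 1: 50-fold → factor 50
Step 2: 3.25 mL + 3.4 mL = 6.65 mL total → factor 6.65/3.25 = 2.0462
Step 3: 90 μL + 8.9 mL = 8990 μL total → factor 8990/90 = 99.889
Step 4: 2.65 mL + 1800 μL = 4.45 mL total → factor 4.45/2.65 = 1.6792
Overall dilution factor = 50 × 2.0462 × 99.889 × 1.6792 = 17161
Final = 6.00 mM / 17161 = 0.0003496 mM = 350 nM

350 nM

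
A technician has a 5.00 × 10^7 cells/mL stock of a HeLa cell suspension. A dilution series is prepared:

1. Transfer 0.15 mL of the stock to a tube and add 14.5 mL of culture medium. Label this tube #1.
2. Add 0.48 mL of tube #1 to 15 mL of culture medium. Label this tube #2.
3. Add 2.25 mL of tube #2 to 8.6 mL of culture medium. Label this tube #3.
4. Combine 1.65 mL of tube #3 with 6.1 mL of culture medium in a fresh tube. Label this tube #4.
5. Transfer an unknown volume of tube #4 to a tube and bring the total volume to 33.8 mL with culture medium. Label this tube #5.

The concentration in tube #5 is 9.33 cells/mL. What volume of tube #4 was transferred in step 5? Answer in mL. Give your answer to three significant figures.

0.450 mL

Step 1: 0.15 mL + 14.5 mL = 14.65 mL total → factor 14.65/0.15 = 97.667
Step 2: 0.48 mL + 15 mL = 15.48 mL total → factor 15.48/0.48 = 32.25
Step 3: 2.25 mL + 8.6 mL = 10.85 mL total → factor 10.85/2.25 = 4.8222
Step 4: 1.65 mL + 6.1 mL = 7.75 mL total → factor 7.75/1.65 = 4.697
Step 5: v brought to 33.8 mL → factor = 33.8 mL/v
Product of known-step factors = 71341
Overall factor = 5.00 × 10^7 cells/mL / (9.33 cells/mL) = 5.3591 × 10^6
Step-5 factor = 5.3591 × 10^6 / 71341 = 75.119
v = 33.8 mL / 75.119 = 0.450 mL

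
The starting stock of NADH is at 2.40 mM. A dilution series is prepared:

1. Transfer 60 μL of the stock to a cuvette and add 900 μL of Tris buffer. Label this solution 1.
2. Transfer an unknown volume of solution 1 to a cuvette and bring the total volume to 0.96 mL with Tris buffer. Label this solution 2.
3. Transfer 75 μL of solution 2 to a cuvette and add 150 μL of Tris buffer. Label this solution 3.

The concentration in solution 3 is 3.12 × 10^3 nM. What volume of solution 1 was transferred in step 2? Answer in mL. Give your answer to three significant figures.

0.0599 mL

Step 1: 60 μL + 900 μL = 960 μL total → factor 960/60 = 16
Step 2: v brought to 0.96 mL → factor = 0.96 mL/v
Step 3: 75 μL + 150 μL = 225 μL total → factor 225/75 = 3
Product of known-step factors = 48
Overall factor = 2.40 mM / (3.12 × 10^3 nM) = 769.23
Step-2 factor = 769.23 / 48 = 16.026
v = 0.96 mL / 16.026 = 0.0599 mL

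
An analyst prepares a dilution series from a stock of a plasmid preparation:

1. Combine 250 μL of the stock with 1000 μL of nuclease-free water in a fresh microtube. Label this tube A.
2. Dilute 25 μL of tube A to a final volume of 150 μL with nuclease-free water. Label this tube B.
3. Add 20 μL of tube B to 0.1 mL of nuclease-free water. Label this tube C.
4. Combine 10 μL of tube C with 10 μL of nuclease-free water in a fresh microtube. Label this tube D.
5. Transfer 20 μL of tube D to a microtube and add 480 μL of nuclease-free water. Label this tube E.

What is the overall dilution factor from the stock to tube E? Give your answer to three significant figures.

9.00 × 10^3

Step 1: 250 μL + 1000 μL = 1250 μL total → factor 1250/250 = 5
Step 2: 25 μL brought to 150 μL → factor 150/25 = 6
Step 3: 20 μL + 0.1 mL = 120 μL total → factor 120/20 = 6
Step 4: 10 μL + 10 μL = 20 μL total → factor 20/10 = 2
Step 5: 20 μL + 480 μL = 500 μL total → factor 500/20 = 25
Overall dilution factor = 5 × 6 × 6 × 2 × 25 = 9000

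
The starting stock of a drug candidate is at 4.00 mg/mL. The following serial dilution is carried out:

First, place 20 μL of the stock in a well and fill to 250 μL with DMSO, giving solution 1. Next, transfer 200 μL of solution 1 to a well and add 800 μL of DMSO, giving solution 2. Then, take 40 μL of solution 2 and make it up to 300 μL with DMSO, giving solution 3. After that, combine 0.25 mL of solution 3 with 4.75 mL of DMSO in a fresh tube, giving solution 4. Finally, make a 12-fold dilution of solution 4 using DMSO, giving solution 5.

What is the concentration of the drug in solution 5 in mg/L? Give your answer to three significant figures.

0.0356 mg/L

Step 1: 20 μL brought to 250 μL → factor 250/20 = 12.5
Step 2: 200 μL + 800 μL = 1000 μL total → factor 1000/200 = 5
Step 3: 40 μL brought to 300 μL → factor 300/40 = 7.5
Step 4: 0.25 mL + 4.75 mL = 5 mL total → factor 5/0.25 = 20
Step 5: 12-fold → factor 12
Overall dilution factor = 12.5 × 5 × 7.5 × 20 × 12 = 1.125 × 10^5
Final = 4.00 mg/mL / 1.125 × 10^5 = 3.556 × 10^-5 mg/mL = 0.0356 mg/L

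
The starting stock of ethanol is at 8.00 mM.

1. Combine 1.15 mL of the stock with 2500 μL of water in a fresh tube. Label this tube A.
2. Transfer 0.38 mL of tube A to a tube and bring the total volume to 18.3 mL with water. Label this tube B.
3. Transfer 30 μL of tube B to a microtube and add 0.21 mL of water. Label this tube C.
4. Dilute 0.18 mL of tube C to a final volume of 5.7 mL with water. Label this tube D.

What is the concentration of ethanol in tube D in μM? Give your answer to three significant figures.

Step 1: 1.15 mL + 2500 μL = 3.65 mL total → factor 3.65/1.15 = 3.1739
Step 2: 0.38 mL brought to 18.3 mL → factor 18.3/0.38 = 48.158
Step 3: 30 μL + 0.21 mL = 240 μL total → factor 240/30 = 8
Step 4: 0.18 mL brought to 5.7 mL → factor 5.7/0.18 = 31.667
Overall dilution factor = 3.1739 × 48.158 × 8 × 31.667 = 38722
Final = 8.00 mM / 38722 = 0.0002066 mM = 0.207 μM

0.207 μM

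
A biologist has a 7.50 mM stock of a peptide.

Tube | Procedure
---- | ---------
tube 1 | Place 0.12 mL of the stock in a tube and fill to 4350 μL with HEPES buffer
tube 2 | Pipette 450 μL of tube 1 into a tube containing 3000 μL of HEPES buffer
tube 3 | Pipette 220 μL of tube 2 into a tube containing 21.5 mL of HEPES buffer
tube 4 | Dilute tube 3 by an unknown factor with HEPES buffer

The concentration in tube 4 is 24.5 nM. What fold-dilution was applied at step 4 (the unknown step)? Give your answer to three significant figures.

Step 1: 0.12 mL brought to 4350 μL → factor 4.35/0.12 = 36.25
Step 2: 450 μL + 3000 μL = 3450 μL total → factor 3450/450 = 7.6667
Step 3: 220 μL + 21.5 mL = 21720 μL total → factor 21720/220 = 98.727
Step 4: unknown factor x
Product of known-step factors = 27438
Overall factor = 7.50 mM / (24.5 nM) = 3.0612 × 10^5
x = 3.0612 × 10^5 / 27438 = 11.2

11.2-fold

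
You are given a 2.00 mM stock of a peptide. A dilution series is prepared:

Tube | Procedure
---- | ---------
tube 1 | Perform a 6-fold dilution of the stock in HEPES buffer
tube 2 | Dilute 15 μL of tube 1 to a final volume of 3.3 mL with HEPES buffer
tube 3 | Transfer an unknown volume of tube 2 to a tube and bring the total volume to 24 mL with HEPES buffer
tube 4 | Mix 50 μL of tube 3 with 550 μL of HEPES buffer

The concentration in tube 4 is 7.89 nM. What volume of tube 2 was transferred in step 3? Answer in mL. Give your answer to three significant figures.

Step 1: 6-fold → factor 6
Step 2: 15 μL brought to 3.3 mL → factor 3300/15 = 220
Step 3: v brought to 24 mL → factor = 24 mL/v
Step 4: 50 μL + 550 μL = 600 μL total → factor 600/50 = 12
Product of known-step factors = 15840
Overall factor = 2.00 mM / (7.89 nM) = 2.5349 × 10^5
Step-3 factor = 2.5349 × 10^5 / 15840 = 16.003
v = 24 mL / 16.003 = 1.50 mL

1.50 mL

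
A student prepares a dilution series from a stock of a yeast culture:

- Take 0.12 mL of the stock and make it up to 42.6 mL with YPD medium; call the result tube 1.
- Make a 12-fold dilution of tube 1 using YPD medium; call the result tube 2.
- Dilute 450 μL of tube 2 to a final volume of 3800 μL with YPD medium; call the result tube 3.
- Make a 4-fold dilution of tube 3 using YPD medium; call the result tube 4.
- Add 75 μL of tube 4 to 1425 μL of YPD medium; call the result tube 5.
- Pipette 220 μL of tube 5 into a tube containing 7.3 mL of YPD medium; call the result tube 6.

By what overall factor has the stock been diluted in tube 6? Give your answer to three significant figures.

9.84 × 10^7

Step 1: 0.12 mL brought to 42.6 mL → factor 42.6/0.12 = 355
Step 2: 12-fold → factor 12
Step 3: 450 μL brought to 3800 μL → factor 3800/450 = 8.4444
Step 4: 4-fold → factor 4
Step 5: 75 μL + 1425 μL = 1500 μL total → factor 1500/75 = 20
Step 6: 220 μL + 7.3 mL = 7520 μL total → factor 7520/220 = 34.182
Overall dilution factor = 355 × 12 × 8.4444 × 4 × 20 × 34.182 = 9.8371 × 10^7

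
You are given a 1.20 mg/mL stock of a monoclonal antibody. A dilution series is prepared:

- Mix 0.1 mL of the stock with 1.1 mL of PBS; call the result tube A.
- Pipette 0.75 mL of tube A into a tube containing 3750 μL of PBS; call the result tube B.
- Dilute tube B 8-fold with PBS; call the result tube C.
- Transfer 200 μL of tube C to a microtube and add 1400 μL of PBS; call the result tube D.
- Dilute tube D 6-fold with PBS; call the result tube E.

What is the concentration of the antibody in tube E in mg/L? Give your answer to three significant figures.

Step 1: 0.1 mL + 1.1 mL = 1.2 mL total → factor 1.2/0.1 = 12
Step 2: 0.75 mL + 3750 μL = 4.5 mL total → factor 4.5/0.75 = 6
Step 3: 8-fold → factor 8
Step 4: 200 μL + 1400 μL = 1600 μL total → factor 1600/200 = 8
Step 5: 6-fold → factor 6
Overall dilution factor = 12 × 6 × 8 × 8 × 6 = 27648
Final = 1.20 mg/mL / 27648 = 4.340 × 10^-5 mg/mL = 0.0434 mg/L

0.0434 mg/L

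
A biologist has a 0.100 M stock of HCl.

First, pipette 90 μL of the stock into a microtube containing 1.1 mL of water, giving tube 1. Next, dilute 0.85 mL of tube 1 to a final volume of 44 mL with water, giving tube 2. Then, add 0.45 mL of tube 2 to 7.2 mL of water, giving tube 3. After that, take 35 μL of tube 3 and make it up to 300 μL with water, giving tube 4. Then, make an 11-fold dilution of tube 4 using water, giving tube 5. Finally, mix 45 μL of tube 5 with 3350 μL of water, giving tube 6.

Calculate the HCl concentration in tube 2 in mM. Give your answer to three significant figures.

Step 1: 90 μL + 1.1 mL = 1190 μL total → factor 1190/90 = 13.222
Step 2: 0.85 mL brought to 44 mL → factor 44/0.85 = 51.765
Dilution factor through tube 2 = 13.222 × 51.765 = 684.44
[tube 2] = 0.100 M / 684.44 = 0.0001461 M = 0.146 mM

0.146 mM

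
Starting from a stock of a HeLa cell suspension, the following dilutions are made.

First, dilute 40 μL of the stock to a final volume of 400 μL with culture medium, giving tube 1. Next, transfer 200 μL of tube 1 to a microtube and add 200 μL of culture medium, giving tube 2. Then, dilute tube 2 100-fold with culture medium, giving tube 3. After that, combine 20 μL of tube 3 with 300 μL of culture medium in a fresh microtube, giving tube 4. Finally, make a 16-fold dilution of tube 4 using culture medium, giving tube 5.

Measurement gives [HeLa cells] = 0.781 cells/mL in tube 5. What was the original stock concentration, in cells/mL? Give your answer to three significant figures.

4.00 × 10^5 cells/mL

Step 1: 40 μL brought to 400 μL → factor 400/40 = 10
Step 2: 200 μL + 200 μL = 400 μL total → factor 400/200 = 2
Step 3: 100-fold → factor 100
Step 4: 20 μL + 300 μL = 320 μL total → factor 320/20 = 16
Step 5: 16-fold → factor 16
Overall dilution factor = 10 × 2 × 100 × 16 × 16 = 5.12 × 10^5
Stock = 0.781 cells/mL × 5.12 × 10^5 = 4.00 × 10^5 cells/mL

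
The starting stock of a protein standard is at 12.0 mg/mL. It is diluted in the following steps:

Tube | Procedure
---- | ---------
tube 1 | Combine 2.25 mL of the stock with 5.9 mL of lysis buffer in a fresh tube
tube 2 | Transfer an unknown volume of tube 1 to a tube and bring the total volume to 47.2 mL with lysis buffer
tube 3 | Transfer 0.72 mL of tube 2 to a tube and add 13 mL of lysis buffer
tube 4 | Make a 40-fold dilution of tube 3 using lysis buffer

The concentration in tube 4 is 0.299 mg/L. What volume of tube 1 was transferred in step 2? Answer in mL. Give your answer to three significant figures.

3.25 mL

Step 1: 2.25 mL + 5.9 mL = 8.15 mL total → factor 8.15/2.25 = 3.6222
Step 2: v brought to 47.2 mL → factor = 47.2 mL/v
Step 3: 0.72 mL + 13 mL = 13.72 mL total → factor 13.72/0.72 = 19.056
Step 4: 40-fold → factor 40
Product of known-step factors = 2760.9
Overall factor = 12.0 mg/mL / (0.299 mg/L) = 40134
Step-2 factor = 40134 / 2760.9 = 14.536
v = 47.2 mL / 14.536 = 3.25 mL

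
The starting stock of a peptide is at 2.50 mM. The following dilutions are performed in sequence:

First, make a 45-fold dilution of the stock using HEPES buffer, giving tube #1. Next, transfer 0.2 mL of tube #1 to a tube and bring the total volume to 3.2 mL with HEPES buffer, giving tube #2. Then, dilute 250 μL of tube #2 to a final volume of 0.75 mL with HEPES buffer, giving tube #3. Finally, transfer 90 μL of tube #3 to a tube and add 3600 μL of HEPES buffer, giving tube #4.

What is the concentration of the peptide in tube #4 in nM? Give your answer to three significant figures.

Step 1: 45-fold → factor 45
Step 2: 0.2 mL brought to 3.2 mL → factor 3.2/0.2 = 16
Step 3: 250 μL brought to 0.75 mL → factor 750/250 = 3
Step 4: 90 μL + 3600 μL = 3690 μL total → factor 3690/90 = 41
Overall dilution factor = 45 × 16 × 3 × 41 = 88560
Final = 2.50 mM / 88560 = 2.823 × 10^-5 mM = 28.2 nM

28.2 nM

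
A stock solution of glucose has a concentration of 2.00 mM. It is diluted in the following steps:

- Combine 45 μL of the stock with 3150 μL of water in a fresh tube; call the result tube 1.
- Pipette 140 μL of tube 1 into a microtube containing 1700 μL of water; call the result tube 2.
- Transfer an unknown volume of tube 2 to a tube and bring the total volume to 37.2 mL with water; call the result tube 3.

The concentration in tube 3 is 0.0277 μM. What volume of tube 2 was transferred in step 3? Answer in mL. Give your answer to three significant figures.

0.481 mL

Step 1: 45 μL + 3150 μL = 3195 μL total → factor 3195/45 = 71
Step 2: 140 μL + 1700 μL = 1840 μL total → factor 1840/140 = 13.143
Step 3: v brought to 37.2 mL → factor = 37.2 mL/v
Product of known-step factors = 933.14
Overall factor = 2.00 mM / (0.0277 μM) = 72202
Step-3 factor = 72202 / 933.14 = 77.375
v = 37.2 mL / 77.375 = 0.481 mL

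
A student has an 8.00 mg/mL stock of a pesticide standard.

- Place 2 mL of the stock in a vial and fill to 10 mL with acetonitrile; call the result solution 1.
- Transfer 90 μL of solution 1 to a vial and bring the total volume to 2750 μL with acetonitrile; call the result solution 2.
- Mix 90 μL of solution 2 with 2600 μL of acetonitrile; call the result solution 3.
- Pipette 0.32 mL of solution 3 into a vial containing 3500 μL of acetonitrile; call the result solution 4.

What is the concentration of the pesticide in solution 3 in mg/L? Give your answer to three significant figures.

Step 1: 2 mL brought to 10 mL → factor 10/2 = 5
Step 2: 90 μL brought to 2750 μL → factor 2750/90 = 30.556
Step 3: 90 μL + 2600 μL = 2690 μL total → factor 2690/90 = 29.889
Dilution factor through solution 3 = 5 × 30.556 × 29.889 = 4566.4
[solution 3] = 8.00 mg/mL / 4566.4 = 0.001752 mg/mL = 1.75 mg/L

1.75 mg/L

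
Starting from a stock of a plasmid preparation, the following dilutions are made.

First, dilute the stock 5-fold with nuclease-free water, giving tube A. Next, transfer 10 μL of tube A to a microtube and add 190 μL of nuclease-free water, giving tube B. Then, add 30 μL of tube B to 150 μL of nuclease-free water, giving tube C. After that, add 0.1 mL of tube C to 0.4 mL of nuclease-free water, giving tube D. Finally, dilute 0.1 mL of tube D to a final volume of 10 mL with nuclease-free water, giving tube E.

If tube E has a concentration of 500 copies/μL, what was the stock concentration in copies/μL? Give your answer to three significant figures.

1.50 × 10^8 copies/μL

Step 1: 5-fold → factor 5
Step 2: 10 μL + 190 μL = 200 μL total → factor 200/10 = 20
Step 3: 30 μL + 150 μL = 180 μL total → factor 180/30 = 6
Step 4: 0.1 mL + 0.4 mL = 0.5 mL total → factor 0.5/0.1 = 5
Step 5: 0.1 mL brought to 10 mL → factor 10/0.1 = 100
Overall dilution factor = 5 × 20 × 6 × 5 × 100 = 3 × 10^5
Stock = 500 copies/μL × 3 × 10^5 = 1.50 × 10^8 copies/μL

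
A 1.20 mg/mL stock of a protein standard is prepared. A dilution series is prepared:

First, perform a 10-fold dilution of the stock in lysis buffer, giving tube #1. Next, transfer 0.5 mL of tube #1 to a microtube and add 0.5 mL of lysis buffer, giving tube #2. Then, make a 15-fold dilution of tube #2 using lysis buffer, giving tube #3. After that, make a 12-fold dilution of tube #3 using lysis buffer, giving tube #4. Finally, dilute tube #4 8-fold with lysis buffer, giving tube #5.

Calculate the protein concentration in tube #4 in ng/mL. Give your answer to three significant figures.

333 ng/mL

Step 1: 10-fold → factor 10
Step 2: 0.5 mL + 0.5 mL = 1 mL total → factor 1/0.5 = 2
Step 3: 15-fold → factor 15
Step 4: 12-fold → factor 12
Dilution factor through tube #4 = 10 × 2 × 15 × 12 = 3600
[tube #4] = 1.20 mg/mL / 3600 = 0.0003333 mg/mL = 333 ng/mL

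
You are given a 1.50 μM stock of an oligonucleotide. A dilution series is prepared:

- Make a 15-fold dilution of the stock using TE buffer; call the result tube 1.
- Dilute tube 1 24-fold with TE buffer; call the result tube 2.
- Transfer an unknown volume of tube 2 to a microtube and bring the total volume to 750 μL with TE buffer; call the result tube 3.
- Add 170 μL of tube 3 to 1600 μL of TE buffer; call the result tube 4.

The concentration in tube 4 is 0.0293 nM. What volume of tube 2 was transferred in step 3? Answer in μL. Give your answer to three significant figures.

Step 1: 15-fold → factor 15
Step 2: 24-fold → factor 24
Step 3: v brought to 750 μL → factor = 750 μL/v
Step 4: 170 μL + 1600 μL = 1770 μL total → factor 1770/170 = 10.412
Product of known-step factors = 3748.2
Overall factor = 1.50 μM / (0.0293 nM) = 51195
Step-3 factor = 51195 / 3748.2 = 13.658
v = 750 μL / 13.658 = 54.9 μL

54.9 μL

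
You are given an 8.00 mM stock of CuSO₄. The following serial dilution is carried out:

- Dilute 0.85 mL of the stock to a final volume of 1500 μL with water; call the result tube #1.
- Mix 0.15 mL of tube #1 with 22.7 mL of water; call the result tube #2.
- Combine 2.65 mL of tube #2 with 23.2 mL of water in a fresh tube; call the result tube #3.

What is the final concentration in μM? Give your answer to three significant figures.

Step 1: 0.85 mL brought to 1500 μL → factor 1.5/0.85 = 1.7647
Step 2: 0.15 mL + 22.7 mL = 22.85 mL total → factor 22.85/0.15 = 152.33
Step 3: 2.65 mL + 23.2 mL = 25.85 mL total → factor 25.85/2.65 = 9.7547
Overall dilution factor = 1.7647 × 152.33 × 9.7547 = 2622.3
Final = 8.00 mM / 2622.3 = 0.003051 mM = 3.05 μM

3.05 μM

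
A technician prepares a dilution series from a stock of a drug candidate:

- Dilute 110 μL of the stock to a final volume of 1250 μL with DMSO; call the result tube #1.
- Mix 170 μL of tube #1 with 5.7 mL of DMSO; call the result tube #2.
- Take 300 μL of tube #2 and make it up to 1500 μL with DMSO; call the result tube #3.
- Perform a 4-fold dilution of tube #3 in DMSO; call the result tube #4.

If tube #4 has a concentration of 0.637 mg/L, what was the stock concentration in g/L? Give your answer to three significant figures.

Step 1: 110 μL brought to 1250 μL → factor 1250/110 = 11.364
Step 2: 170 μL + 5.7 mL = 5870 μL total → factor 5870/170 = 34.529
Step 3: 300 μL brought to 1500 μL → factor 1500/300 = 5
Step 4: 4-fold → factor 4
Overall dilution factor = 11.364 × 34.529 × 5 × 4 = 7847.6
Stock = 0.637 mg/L × 7847.6 = 4999 mg/L = 5.00 g/L

5.00 g/L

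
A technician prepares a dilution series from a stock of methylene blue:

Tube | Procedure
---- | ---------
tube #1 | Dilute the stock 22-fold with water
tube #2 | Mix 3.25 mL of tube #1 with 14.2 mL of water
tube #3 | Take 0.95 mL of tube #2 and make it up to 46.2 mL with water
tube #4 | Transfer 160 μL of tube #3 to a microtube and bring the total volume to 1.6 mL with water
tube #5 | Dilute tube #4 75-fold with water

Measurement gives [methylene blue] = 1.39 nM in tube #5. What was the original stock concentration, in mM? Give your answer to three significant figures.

5.99 mM

Step 1: 22-fold → factor 22
Step 2: 3.25 mL + 14.2 mL = 17.45 mL total → factor 17.45/3.25 = 5.3692
Step 3: 0.95 mL brought to 46.2 mL → factor 46.2/0.95 = 48.632
Step 4: 160 μL brought to 1.6 mL → factor 1600/160 = 10
Step 5: 75-fold → factor 75
Overall dilution factor = 22 × 5.3692 × 48.632 × 10 × 75 = 4.3084 × 10^6
Stock = 1.39 nM × 4.3084 × 10^6 = 5.989 × 10^6 nM = 5.99 mM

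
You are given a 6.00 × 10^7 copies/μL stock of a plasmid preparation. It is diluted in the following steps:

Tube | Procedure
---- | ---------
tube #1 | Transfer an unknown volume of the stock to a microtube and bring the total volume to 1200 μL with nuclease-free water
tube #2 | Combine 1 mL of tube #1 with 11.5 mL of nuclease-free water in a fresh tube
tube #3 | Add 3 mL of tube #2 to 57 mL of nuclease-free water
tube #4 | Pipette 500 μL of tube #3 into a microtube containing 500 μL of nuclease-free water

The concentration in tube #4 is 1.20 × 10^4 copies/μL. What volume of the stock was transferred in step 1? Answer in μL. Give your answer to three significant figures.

Step 1: v brought to 1200 μL → factor = 1200 μL/v
Step 2: 1 mL + 11.5 mL = 12.5 mL total → factor 12.5/1 = 12.5
Step 3: 3 mL + 57 mL = 60 mL total → factor 60/3 = 20
Step 4: 500 μL + 500 μL = 1000 μL total → factor 1000/500 = 2
Product of known-step factors = 500
Overall factor = 6.00 × 10^7 copies/μL / (1.20 × 10^4 copies/μL) = 5000
Step-1 factor = 5000 / 500 = 10
v = 1200 μL / 10 = 120 μL

120 μL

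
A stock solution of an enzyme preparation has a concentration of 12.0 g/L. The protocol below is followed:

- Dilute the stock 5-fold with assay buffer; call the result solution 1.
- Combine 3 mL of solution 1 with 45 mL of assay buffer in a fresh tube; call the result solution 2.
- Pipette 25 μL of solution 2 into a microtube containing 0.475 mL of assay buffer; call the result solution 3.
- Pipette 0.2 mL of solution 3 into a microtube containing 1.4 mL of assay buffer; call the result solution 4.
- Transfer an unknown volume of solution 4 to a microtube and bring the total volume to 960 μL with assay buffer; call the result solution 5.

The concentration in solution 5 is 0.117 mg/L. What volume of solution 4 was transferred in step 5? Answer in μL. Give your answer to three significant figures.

120 μL

Step 1: 5-fold → factor 5
Step 2: 3 mL + 45 mL = 48 mL total → factor 48/3 = 16
Step 3: 25 μL + 0.475 mL = 500 μL total → factor 500/25 = 20
Step 4: 0.2 mL + 1.4 mL = 1.6 mL total → factor 1.6/0.2 = 8
Step 5: v brought to 960 μL → factor = 960 μL/v
Product of known-step factors = 12800
Overall factor = 12.0 g/L / (0.117 mg/L) = 1.0256 × 10^5
Step-5 factor = 1.0256 × 10^5 / 12800 = 8.0128
v = 960 μL / 8.0128 = 120 μL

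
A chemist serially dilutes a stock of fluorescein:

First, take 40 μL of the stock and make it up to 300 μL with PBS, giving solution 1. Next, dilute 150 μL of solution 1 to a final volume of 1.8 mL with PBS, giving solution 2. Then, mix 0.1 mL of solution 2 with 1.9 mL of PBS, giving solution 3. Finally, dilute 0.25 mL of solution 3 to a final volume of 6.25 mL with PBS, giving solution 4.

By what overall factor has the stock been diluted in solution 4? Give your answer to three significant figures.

4.50 × 10^4

Step 1: 40 μL brought to 300 μL → factor 300/40 = 7.5
Step 2: 150 μL brought to 1.8 mL → factor 1800/150 = 12
Step 3: 0.1 mL + 1.9 mL = 2 mL total → factor 2/0.1 = 20
Step 4: 0.25 mL brought to 6.25 mL → factor 6.25/0.25 = 25
Overall dilution factor = 7.5 × 12 × 20 × 25 = 45000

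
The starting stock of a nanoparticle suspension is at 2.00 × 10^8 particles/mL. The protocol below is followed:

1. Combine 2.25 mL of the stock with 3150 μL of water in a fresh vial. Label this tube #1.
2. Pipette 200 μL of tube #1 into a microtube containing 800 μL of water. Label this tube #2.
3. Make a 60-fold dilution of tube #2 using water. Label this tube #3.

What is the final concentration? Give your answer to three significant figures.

2.78 × 10^5 particles/mL

Step 1: 2.25 mL + 3150 μL = 5.4 mL total → factor 5.4/2.25 = 2.4
Step 2: 200 μL + 800 μL = 1000 μL total → factor 1000/200 = 5
Step 3: 60-fold → factor 60
Overall dilution factor = 2.4 × 5 × 60 = 720
Final = 2.00 × 10^8 particles/mL / 720 = 2.78 × 10^5 particles/mL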